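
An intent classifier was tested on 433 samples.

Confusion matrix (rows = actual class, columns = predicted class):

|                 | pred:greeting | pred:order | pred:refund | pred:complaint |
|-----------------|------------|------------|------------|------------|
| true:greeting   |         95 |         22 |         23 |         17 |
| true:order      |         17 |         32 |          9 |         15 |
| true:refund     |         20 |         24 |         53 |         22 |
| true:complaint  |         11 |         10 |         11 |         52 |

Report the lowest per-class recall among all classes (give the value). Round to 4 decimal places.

Per-class recall (TP/(TP+FN)):
  greeting: TP=95, FN=22+23+17=62 → 95/157 = 0.60510
  order: TP=32, FN=17+9+15=41 → 32/73 = 0.43836
  refund: TP=53, FN=20+24+22=66 → 53/119 = 0.44538
  complaint: TP=52, FN=11+10+11=32 → 52/84 = 0.61905
Lowest is class 'order' with recall = 0.4384.

0.4384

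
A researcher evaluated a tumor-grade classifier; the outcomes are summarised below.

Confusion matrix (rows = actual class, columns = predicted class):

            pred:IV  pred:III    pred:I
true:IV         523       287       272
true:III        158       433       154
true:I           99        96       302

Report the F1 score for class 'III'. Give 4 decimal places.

Treat 'III' as positive and all other classes as negative.
F1 score = 2·TP/(2·TP+FP+FN).
III: TP=433, FP=287+96=383, FN=158+154=312 → 866/1561 = 0.55477

0.5548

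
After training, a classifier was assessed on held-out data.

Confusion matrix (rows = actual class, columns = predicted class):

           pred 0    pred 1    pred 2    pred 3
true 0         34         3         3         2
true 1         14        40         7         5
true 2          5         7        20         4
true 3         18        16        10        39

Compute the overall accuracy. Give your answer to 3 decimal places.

0.586

Accuracy = trace / total = (34+40+20+39=133) / 227 = 133/227 = 0.586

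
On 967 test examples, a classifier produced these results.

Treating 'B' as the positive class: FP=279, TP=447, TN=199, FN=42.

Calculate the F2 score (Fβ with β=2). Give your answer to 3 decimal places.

0.833

Fβ = (1+β²)·TP / ((1+β²)·TP + β²·FN + FP), with β²=4
= 5·447 / (5·447 + 4·42 + 279) = 0.833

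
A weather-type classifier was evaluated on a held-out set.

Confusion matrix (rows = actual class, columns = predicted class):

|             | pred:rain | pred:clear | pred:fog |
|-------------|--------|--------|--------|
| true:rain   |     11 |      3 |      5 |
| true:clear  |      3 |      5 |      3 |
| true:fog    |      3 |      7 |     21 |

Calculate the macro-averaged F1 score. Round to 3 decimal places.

Per-class F1 score (2·TP/(2·TP+FP+FN)):
  rain: TP=11, FP=3+3=6, FN=3+5=8 → 22/36 = 0.6111
  clear: TP=5, FP=3+7=10, FN=3+3=6 → 10/26 = 0.3846
  fog: TP=21, FP=5+3=8, FN=3+7=10 → 42/60 = 0.7000
Macro-F1 score = mean = (0.6111 + 0.3846 + 0.7000) / 3 = 0.565

0.565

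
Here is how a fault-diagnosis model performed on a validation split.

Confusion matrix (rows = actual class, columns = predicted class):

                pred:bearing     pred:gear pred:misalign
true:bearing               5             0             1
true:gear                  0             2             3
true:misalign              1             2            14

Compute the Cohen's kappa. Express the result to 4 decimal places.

0.5355

Observed agreement pₒ = trace/N = 21/28 = 0.75000
Expected agreement pₑ = Σ (rowᵢ·colᵢ)/N² = (6·6 + 5·4 + 17·18)/28² = 0.46173
κ = (pₒ − pₑ)/(1 − pₑ) = (0.75000 − 0.46173)/(1 − 0.46173) = 0.5355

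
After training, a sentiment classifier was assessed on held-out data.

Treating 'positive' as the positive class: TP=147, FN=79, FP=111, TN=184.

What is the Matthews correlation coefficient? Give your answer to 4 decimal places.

MCC = (TP·TN − FP·FN) / √((TP+FP)(TP+FN)(TN+FP)(TN+FN))
Numerator = 147·184 − 111·79 = 18279
Denominator = √(258·226·295·263) = √4523826180 = 67259.3947
MCC = 18279 / 67259.3947 = 0.2718

0.2718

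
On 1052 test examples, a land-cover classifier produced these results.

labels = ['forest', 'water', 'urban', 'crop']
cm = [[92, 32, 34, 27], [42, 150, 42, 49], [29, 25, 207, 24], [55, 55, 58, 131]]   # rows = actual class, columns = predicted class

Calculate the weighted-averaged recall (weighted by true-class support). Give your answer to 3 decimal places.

Per-class recall (TP/(TP+FN)):
  forest: TP=92, FN=32+34+27=93 → 92/185 = 0.4973
  water: TP=150, FN=42+42+49=133 → 150/283 = 0.5300
  urban: TP=207, FN=29+25+24=78 → 207/285 = 0.7263
  crop: TP=131, FN=55+55+58=168 → 131/299 = 0.4381
Weighted-recall = Σ (supportᵢ/N)·recallᵢ with N=1052: (185/1052)·0.4973 + (283/1052)·0.5300 + (285/1052)·0.7263 + (299/1052)·0.4381 = 0.551

0.551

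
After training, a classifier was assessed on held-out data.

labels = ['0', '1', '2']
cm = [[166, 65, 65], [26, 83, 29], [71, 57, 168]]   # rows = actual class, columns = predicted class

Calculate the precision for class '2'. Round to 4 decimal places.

0.6412

One-vs-rest for '2': TP = diagonal; FP = other classes predicted '2'; FN = '2' predicted as other.
precision = TP/(TP+FP).
2: TP=168, FP=65+29=94 → 168/262 = 0.64122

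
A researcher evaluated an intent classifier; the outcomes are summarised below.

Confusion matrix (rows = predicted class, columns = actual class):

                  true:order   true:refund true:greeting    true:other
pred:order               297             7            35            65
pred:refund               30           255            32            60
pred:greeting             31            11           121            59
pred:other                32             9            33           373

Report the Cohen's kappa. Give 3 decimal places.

Observed agreement pₒ = trace/N = 1046/1450 = 0.7214
Expected agreement pₑ = Σ (rowᵢ·colᵢ)/N² = (390·404 + 282·377 + 221·222 + 557·447)/1450² = 0.2673
κ = (pₒ − pₑ)/(1 − pₑ) = (0.7214 − 0.2673)/(1 − 0.2673) = 0.620

0.620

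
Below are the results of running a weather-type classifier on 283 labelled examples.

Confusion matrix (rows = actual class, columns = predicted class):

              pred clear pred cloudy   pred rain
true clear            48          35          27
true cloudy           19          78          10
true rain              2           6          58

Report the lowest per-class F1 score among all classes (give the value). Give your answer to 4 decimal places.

0.5363

Per-class F1 score (2·TP/(2·TP+FP+FN)):
  clear: TP=48, FP=19+2=21, FN=35+27=62 → 96/179 = 0.53631
  cloudy: TP=78, FP=35+6=41, FN=19+10=29 → 156/226 = 0.69027
  rain: TP=58, FP=27+10=37, FN=2+6=8 → 116/161 = 0.72050
Lowest is class 'clear' with F1 score = 0.5363.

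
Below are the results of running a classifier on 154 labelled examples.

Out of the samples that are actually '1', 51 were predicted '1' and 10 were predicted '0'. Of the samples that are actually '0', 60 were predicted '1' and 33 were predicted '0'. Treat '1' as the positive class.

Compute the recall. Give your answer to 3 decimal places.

0.836

Recall = TP/(TP+FN) = 51/(51+10) = 51/61 = 0.836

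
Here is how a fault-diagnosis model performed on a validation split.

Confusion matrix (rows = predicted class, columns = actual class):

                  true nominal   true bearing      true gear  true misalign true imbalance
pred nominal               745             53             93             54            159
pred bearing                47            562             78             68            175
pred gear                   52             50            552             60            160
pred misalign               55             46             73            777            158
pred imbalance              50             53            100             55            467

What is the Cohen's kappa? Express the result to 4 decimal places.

Observed agreement pₒ = trace/N = 3103/4742 = 0.65437
Expected agreement pₑ = Σ (rowᵢ·colᵢ)/N² = (949·1104 + 764·930 + 896·874 + 1014·1109 + 1119·725)/4742² = 0.19910
κ = (pₒ − pₑ)/(1 − pₑ) = (0.65437 − 0.19910)/(1 − 0.19910) = 0.5684

0.5684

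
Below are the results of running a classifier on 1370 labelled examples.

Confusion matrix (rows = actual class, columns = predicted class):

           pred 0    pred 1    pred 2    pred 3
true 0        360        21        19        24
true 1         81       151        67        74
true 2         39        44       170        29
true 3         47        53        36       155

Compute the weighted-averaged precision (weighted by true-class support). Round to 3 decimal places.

0.601

Per-class precision (TP/(TP+FP)):
  0: TP=360, FP=81+39+47=167 → 360/527 = 0.6831
  1: TP=151, FP=21+44+53=118 → 151/269 = 0.5613
  2: TP=170, FP=19+67+36=122 → 170/292 = 0.5822
  3: TP=155, FP=24+74+29=127 → 155/282 = 0.5496
Weighted-precision = Σ (supportᵢ/N)·precisionᵢ with N=1370: (424/1370)·0.6831 + (373/1370)·0.5613 + (282/1370)·0.5822 + (291/1370)·0.5496 = 0.601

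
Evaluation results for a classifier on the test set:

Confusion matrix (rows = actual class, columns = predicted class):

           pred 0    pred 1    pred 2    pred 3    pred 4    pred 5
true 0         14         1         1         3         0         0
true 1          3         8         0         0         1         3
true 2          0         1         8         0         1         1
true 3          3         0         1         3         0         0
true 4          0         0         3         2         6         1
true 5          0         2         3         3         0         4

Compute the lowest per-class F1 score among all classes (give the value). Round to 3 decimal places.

Per-class F1 score (2·TP/(2·TP+FP+FN)):
  0: TP=14, FP=3+0+3+0+0=6, FN=1+1+3+0+0=5 → 28/39 = 0.7179
  1: TP=8, FP=1+1+0+0+2=4, FN=3+0+0+1+3=7 → 16/27 = 0.5926
  2: TP=8, FP=1+0+1+3+3=8, FN=0+1+0+1+1=3 → 16/27 = 0.5926
  3: TP=3, FP=3+0+0+2+3=8, FN=3+0+1+0+0=4 → 6/18 = 0.3333
  4: TP=6, FP=0+1+1+0+0=2, FN=0+0+3+2+1=6 → 12/20 = 0.6000
  5: TP=4, FP=0+3+1+0+1=5, FN=0+2+3+3+0=8 → 8/21 = 0.3810
Lowest is class '3' with F1 score = 0.333.

0.333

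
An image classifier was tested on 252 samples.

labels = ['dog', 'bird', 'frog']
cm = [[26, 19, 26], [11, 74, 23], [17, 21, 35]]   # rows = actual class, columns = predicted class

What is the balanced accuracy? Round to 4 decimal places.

0.5103

Balanced accuracy = mean of per-class recall.
  dog: recall = 26/71 = 0.36620
  bird: recall = 74/108 = 0.68519
  frog: recall = 35/73 = 0.47945
Mean = (0.36620 + 0.68519 + 0.47945) / 3 = 0.5103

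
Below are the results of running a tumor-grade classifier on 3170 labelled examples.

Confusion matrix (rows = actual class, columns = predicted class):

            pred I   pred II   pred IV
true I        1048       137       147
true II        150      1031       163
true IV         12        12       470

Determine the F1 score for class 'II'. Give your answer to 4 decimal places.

Take TP from the diagonal, FP from the rest of the 'II' prediction marginal, FN from the rest of the 'II' actual marginal.
F1 score = 2·TP/(2·TP+FP+FN).
II: TP=1031, FP=137+12=149, FN=150+163=313 → 2062/2524 = 0.81696

0.8170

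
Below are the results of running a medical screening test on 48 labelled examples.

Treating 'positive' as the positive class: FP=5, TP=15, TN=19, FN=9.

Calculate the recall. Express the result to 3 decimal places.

Recall = TP/(TP+FN) = 15/(15+9) = 15/24 = 0.625

0.625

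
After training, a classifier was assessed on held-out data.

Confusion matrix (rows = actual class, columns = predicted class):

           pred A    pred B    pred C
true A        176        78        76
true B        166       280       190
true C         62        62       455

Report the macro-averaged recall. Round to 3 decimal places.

Per-class recall (TP/(TP+FN)):
  A: TP=176, FN=78+76=154 → 176/330 = 0.5333
  B: TP=280, FN=166+190=356 → 280/636 = 0.4403
  C: TP=455, FN=62+62=124 → 455/579 = 0.7858
Macro-recall = mean = (0.5333 + 0.4403 + 0.7858) / 3 = 0.586

0.586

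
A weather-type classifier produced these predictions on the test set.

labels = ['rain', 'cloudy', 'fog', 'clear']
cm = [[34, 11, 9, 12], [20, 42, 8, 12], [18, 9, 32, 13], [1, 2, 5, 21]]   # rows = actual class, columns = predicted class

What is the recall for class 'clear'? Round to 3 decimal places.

0.724

recall = TP/(TP+FN).
clear: TP=21, FN=1+2+5=8 → 21/29 = 0.7241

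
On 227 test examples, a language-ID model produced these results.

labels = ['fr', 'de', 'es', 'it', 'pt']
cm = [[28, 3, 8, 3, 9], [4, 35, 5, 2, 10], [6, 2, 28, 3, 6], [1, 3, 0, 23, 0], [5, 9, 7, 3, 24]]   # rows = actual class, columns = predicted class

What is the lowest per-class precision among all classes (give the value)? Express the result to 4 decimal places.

Per-class precision (TP/(TP+FP)):
  fr: TP=28, FP=4+6+1+5=16 → 28/44 = 0.63636
  de: TP=35, FP=3+2+3+9=17 → 35/52 = 0.67308
  es: TP=28, FP=8+5+0+7=20 → 28/48 = 0.58333
  it: TP=23, FP=3+2+3+3=11 → 23/34 = 0.67647
  pt: TP=24, FP=9+10+6+0=25 → 24/49 = 0.48980
Lowest is class 'pt' with precision = 0.4898.

0.4898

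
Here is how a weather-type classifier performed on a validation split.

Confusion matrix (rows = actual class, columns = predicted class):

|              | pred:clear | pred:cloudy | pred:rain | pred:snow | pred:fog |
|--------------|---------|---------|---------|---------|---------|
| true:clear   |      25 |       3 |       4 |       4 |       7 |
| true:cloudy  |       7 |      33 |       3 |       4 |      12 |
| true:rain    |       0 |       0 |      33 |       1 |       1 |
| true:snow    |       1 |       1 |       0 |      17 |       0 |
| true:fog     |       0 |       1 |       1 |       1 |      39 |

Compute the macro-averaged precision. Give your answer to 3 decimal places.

Per-class precision (TP/(TP+FP)):
  clear: TP=25, FP=7+0+1+0=8 → 25/33 = 0.7576
  cloudy: TP=33, FP=3+0+1+1=5 → 33/38 = 0.8684
  rain: TP=33, FP=4+3+0+1=8 → 33/41 = 0.8049
  snow: TP=17, FP=4+4+1+1=10 → 17/27 = 0.6296
  fog: TP=39, FP=7+12+1+0=20 → 39/59 = 0.6610
Macro-precision = mean = (0.7576 + 0.8684 + 0.8049 + 0.6296 + 0.6610) / 5 = 0.744

0.744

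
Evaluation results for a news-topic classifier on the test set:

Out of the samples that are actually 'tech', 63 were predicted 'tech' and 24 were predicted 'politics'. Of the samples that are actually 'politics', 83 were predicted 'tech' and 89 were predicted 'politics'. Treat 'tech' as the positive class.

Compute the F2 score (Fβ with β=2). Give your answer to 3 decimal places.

0.638

Fβ = (1+β²)·TP / ((1+β²)·TP + β²·FN + FP), with β²=4
= 5·63 / (5·63 + 4·24 + 83) = 0.638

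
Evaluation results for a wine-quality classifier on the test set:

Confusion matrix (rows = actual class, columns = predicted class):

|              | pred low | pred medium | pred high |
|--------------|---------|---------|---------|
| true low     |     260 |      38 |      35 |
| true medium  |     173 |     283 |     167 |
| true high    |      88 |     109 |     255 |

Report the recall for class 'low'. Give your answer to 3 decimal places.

Treat 'low' as positive and all other classes as negative.
recall = TP/(TP+FN).
low: TP=260, FN=38+35=73 → 260/333 = 0.7808

0.781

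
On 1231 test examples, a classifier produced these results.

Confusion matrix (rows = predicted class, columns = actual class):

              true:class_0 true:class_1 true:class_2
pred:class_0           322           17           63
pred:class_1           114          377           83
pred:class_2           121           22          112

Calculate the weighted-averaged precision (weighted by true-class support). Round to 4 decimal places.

0.6764

Per-class precision (TP/(TP+FP)):
  class_0: TP=322, FP=17+63=80 → 322/402 = 0.80100
  class_1: TP=377, FP=114+83=197 → 377/574 = 0.65679
  class_2: TP=112, FP=121+22=143 → 112/255 = 0.43922
Weighted-precision = Σ (supportᵢ/N)·precisionᵢ with N=1231: (557/1231)·0.80100 + (416/1231)·0.65679 + (258/1231)·0.43922 = 0.6764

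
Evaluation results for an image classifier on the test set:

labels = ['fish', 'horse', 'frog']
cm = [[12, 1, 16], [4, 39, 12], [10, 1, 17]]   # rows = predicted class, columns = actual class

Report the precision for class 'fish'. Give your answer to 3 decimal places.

0.414

One-vs-rest for 'fish': TP = diagonal; FP = other classes predicted 'fish'; FN = 'fish' predicted as other.
precision = TP/(TP+FP).
fish: TP=12, FP=1+16=17 → 12/29 = 0.4138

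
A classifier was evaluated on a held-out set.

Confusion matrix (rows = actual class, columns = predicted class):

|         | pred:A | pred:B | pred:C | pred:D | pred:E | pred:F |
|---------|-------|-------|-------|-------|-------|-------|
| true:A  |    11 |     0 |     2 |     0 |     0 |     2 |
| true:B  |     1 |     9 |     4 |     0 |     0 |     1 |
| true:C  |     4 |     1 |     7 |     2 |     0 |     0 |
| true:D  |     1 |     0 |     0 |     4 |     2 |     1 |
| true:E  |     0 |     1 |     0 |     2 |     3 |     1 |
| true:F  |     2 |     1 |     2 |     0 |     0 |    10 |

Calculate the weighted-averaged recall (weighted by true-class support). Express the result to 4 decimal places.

Per-class recall (TP/(TP+FN)):
  A: TP=11, FN=0+2+0+0+2=4 → 11/15 = 0.73333
  B: TP=9, FN=1+4+0+0+1=6 → 9/15 = 0.60000
  C: TP=7, FN=4+1+2+0+0=7 → 7/14 = 0.50000
  D: TP=4, FN=1+0+0+2+1=4 → 4/8 = 0.50000
  E: TP=3, FN=0+1+0+2+1=4 → 3/7 = 0.42857
  F: TP=10, FN=2+1+2+0+0=5 → 10/15 = 0.66667
Weighted-recall = Σ (supportᵢ/N)·recallᵢ with N=74: (15/74)·0.73333 + (15/74)·0.60000 + (14/74)·0.50000 + (8/74)·0.50000 + (7/74)·0.42857 + (15/74)·0.66667 = 0.5946

0.5946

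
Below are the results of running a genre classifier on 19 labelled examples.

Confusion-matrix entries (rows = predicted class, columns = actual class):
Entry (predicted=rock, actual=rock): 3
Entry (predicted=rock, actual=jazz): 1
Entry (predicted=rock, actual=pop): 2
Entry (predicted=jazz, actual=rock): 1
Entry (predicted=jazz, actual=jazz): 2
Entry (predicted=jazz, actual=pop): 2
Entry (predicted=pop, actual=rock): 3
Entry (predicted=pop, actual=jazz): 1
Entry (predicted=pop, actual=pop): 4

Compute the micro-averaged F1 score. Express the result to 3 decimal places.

Micro-averaging pools counts across classes: ΣTP=9, ΣFP=10, ΣFN=10.
Micro-F1 score = 2·TP/(2·TP+FP+FN) on pooled counts = 0.474 (equals overall accuracy in single-label multiclass).

0.474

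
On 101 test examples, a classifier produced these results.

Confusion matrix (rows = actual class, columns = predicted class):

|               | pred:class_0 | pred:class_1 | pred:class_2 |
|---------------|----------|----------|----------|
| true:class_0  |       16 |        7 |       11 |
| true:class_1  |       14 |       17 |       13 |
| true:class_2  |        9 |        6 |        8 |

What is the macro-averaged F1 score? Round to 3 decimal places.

0.396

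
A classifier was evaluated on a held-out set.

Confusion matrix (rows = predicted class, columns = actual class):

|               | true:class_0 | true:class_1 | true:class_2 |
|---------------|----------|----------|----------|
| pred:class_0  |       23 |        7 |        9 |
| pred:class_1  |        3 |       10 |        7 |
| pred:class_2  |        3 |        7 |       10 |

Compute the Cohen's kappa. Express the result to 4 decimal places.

Observed agreement pₒ = trace/N = 43/79 = 0.54430
Expected agreement pₑ = Σ (rowᵢ·colᵢ)/N² = (29·39 + 24·20 + 26·20)/79² = 0.34145
κ = (pₒ − pₑ)/(1 − pₑ) = (0.54430 − 0.34145)/(1 − 0.34145) = 0.3080

0.3080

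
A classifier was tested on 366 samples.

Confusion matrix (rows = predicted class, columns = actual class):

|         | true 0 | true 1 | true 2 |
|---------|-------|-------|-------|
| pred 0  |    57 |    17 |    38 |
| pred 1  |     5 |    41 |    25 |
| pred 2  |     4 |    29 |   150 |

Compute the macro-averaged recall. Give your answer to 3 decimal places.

0.680

Per-class recall (TP/(TP+FN)):
  0: TP=57, FN=5+4=9 → 57/66 = 0.8636
  1: TP=41, FN=17+29=46 → 41/87 = 0.4713
  2: TP=150, FN=38+25=63 → 150/213 = 0.7042
Macro-recall = mean = (0.8636 + 0.4713 + 0.7042) / 3 = 0.680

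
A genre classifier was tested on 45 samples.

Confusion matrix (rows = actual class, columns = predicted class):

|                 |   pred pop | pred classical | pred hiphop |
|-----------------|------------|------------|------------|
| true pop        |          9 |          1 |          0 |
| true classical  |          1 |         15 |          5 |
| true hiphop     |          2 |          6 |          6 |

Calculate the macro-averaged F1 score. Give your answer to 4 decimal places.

Per-class F1 score (2·TP/(2·TP+FP+FN)):
  pop: TP=9, FP=1+2=3, FN=1+0=1 → 18/22 = 0.81818
  classical: TP=15, FP=1+6=7, FN=1+5=6 → 30/43 = 0.69767
  hiphop: TP=6, FP=0+5=5, FN=2+6=8 → 12/25 = 0.48000
Macro-F1 score = mean = (0.81818 + 0.69767 + 0.48000) / 3 = 0.6653

0.6653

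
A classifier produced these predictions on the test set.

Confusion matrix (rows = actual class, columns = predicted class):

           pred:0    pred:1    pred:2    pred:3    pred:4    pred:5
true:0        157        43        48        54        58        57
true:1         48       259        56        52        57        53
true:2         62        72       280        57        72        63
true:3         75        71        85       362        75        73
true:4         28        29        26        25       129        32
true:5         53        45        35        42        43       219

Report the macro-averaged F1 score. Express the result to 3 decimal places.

Per-class F1 score (2·TP/(2·TP+FP+FN)):
  0: TP=157, FP=48+62+75+28+53=266, FN=43+48+54+58+57=260 → 314/840 = 0.3738
  1: TP=259, FP=43+72+71+29+45=260, FN=48+56+52+57+53=266 → 518/1044 = 0.4962
  2: TP=280, FP=48+56+85+26+35=250, FN=62+72+57+72+63=326 → 560/1136 = 0.4930
  3: TP=362, FP=54+52+57+25+42=230, FN=75+71+85+75+73=379 → 724/1333 = 0.5431
  4: TP=129, FP=58+57+72+75+43=305, FN=28+29+26+25+32=140 → 258/703 = 0.3670
  5: TP=219, FP=57+53+63+73+32=278, FN=53+45+35+42+43=218 → 438/934 = 0.4690
Macro-F1 score = mean = (0.3738 + 0.4962 + 0.4930 + 0.5431 + 0.3670 + 0.4690) / 6 = 0.457

0.457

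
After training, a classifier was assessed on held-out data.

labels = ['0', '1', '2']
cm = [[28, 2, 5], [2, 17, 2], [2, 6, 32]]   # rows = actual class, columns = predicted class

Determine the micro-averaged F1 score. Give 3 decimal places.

Micro-averaging pools counts across classes: ΣTP=77, ΣFP=19, ΣFN=19.
Micro-F1 score = 2·TP/(2·TP+FP+FN) on pooled counts = 0.802 (equals overall accuracy in single-label multiclass).

0.802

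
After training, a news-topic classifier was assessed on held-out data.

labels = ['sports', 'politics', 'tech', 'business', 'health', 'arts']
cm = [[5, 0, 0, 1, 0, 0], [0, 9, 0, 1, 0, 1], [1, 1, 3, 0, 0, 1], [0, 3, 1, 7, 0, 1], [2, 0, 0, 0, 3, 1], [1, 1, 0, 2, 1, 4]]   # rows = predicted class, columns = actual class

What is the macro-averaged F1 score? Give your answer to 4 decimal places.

Per-class F1 score (2·TP/(2·TP+FP+FN)):
  sports: TP=5, FP=0+0+1+0+0=1, FN=0+1+0+2+1=4 → 10/15 = 0.66667
  politics: TP=9, FP=0+0+1+0+1=2, FN=0+1+3+0+1=5 → 18/25 = 0.72000
  tech: TP=3, FP=1+1+0+0+1=3, FN=0+0+1+0+0=1 → 6/10 = 0.60000
  business: TP=7, FP=0+3+1+0+1=5, FN=1+1+0+0+2=4 → 14/23 = 0.60870
  health: TP=3, FP=2+0+0+0+1=3, FN=0+0+0+0+1=1 → 6/10 = 0.60000
  arts: TP=4, FP=1+1+0+2+1=5, FN=0+1+1+1+1=4 → 8/17 = 0.47059
Macro-F1 score = mean = (0.66667 + 0.72000 + 0.60000 + 0.60870 + 0.60000 + 0.47059) / 6 = 0.6110

0.6110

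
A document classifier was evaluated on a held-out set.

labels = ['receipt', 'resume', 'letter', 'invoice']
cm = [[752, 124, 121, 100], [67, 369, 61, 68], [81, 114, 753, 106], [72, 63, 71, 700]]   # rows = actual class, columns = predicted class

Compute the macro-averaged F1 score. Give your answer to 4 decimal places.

Per-class F1 score (2·TP/(2·TP+FP+FN)):
  receipt: TP=752, FP=67+81+72=220, FN=124+121+100=345 → 1504/2069 = 0.72692
  resume: TP=369, FP=124+114+63=301, FN=67+61+68=196 → 738/1235 = 0.59757
  letter: TP=753, FP=121+61+71=253, FN=81+114+106=301 → 1506/2060 = 0.73107
  invoice: TP=700, FP=100+68+106=274, FN=72+63+71=206 → 1400/1880 = 0.74468
Macro-F1 score = mean = (0.72692 + 0.59757 + 0.73107 + 0.74468) / 4 = 0.7001

0.7001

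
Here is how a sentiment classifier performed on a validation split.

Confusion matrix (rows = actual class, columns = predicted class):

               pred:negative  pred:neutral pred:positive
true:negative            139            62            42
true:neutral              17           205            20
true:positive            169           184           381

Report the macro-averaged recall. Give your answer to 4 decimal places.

Per-class recall (TP/(TP+FN)):
  negative: TP=139, FN=62+42=104 → 139/243 = 0.57202
  neutral: TP=205, FN=17+20=37 → 205/242 = 0.84711
  positive: TP=381, FN=169+184=353 → 381/734 = 0.51907
Macro-recall = mean = (0.57202 + 0.84711 + 0.51907) / 3 = 0.6461

0.6461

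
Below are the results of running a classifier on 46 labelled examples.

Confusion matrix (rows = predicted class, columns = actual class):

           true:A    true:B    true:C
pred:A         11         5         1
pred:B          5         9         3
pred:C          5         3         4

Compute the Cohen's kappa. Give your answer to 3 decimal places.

Observed agreement pₒ = trace/N = 24/46 = 0.5217
Expected agreement pₑ = Σ (rowᵢ·colᵢ)/N² = (21·17 + 17·17 + 8·12)/46² = 0.3507
κ = (pₒ − pₑ)/(1 − pₑ) = (0.5217 − 0.3507)/(1 − 0.3507) = 0.263

0.263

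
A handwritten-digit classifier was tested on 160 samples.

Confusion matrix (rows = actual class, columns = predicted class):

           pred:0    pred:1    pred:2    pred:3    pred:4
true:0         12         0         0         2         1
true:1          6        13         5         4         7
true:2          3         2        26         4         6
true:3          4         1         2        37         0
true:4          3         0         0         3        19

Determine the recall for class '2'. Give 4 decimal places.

One-vs-rest for '2': TP = diagonal; FP = other classes predicted '2'; FN = '2' predicted as other.
recall = TP/(TP+FN).
2: TP=26, FN=3+2+4+6=15 → 26/41 = 0.63415

0.6341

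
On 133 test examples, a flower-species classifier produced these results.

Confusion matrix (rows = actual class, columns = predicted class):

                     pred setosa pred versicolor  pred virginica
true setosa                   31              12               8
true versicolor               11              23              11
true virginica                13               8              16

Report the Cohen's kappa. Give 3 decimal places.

0.281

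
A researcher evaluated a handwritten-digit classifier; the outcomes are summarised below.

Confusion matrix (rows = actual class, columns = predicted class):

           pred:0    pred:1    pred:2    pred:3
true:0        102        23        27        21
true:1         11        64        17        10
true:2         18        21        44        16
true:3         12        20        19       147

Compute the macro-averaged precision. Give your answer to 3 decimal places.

Per-class precision (TP/(TP+FP)):
  0: TP=102, FP=11+18+12=41 → 102/143 = 0.7133
  1: TP=64, FP=23+21+20=64 → 64/128 = 0.5000
  2: TP=44, FP=27+17+19=63 → 44/107 = 0.4112
  3: TP=147, FP=21+10+16=47 → 147/194 = 0.7577
Macro-precision = mean = (0.7133 + 0.5000 + 0.4112 + 0.7577) / 4 = 0.596

0.596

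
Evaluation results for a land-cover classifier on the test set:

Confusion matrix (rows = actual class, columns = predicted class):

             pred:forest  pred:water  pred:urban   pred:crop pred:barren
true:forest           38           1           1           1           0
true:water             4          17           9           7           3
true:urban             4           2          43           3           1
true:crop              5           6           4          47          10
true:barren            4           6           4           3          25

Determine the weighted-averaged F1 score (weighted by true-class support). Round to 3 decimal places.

Per-class F1 score (2·TP/(2·TP+FP+FN)):
  forest: TP=38, FP=4+4+5+4=17, FN=1+1+1+0=3 → 76/96 = 0.7917
  water: TP=17, FP=1+2+6+6=15, FN=4+9+7+3=23 → 34/72 = 0.4722
  urban: TP=43, FP=1+9+4+4=18, FN=4+2+3+1=10 → 86/114 = 0.7544
  crop: TP=47, FP=1+7+3+3=14, FN=5+6+4+10=25 → 94/133 = 0.7068
  barren: TP=25, FP=0+3+1+10=14, FN=4+6+4+3=17 → 50/81 = 0.6173
Weighted-F1 score = Σ (supportᵢ/N)·F1 scoreᵢ with N=248: (41/248)·0.7917 + (40/248)·0.4722 + (53/248)·0.7544 + (72/248)·0.7068 + (42/248)·0.6173 = 0.678

0.678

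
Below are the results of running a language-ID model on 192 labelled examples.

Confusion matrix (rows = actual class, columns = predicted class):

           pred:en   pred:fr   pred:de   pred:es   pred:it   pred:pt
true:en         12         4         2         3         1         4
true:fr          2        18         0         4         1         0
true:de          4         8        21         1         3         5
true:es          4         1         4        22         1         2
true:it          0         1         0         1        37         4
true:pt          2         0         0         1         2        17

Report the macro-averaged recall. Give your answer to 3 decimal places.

0.660

Per-class recall (TP/(TP+FN)):
  en: TP=12, FN=4+2+3+1+4=14 → 12/26 = 0.4615
  fr: TP=18, FN=2+0+4+1+0=7 → 18/25 = 0.7200
  de: TP=21, FN=4+8+1+3+5=21 → 21/42 = 0.5000
  es: TP=22, FN=4+1+4+1+2=12 → 22/34 = 0.6471
  it: TP=37, FN=0+1+0+1+4=6 → 37/43 = 0.8605
  pt: TP=17, FN=2+0+0+1+2=5 → 17/22 = 0.7727
Macro-recall = mean = (0.4615 + 0.7200 + 0.5000 + 0.6471 + 0.8605 + 0.7727) / 6 = 0.660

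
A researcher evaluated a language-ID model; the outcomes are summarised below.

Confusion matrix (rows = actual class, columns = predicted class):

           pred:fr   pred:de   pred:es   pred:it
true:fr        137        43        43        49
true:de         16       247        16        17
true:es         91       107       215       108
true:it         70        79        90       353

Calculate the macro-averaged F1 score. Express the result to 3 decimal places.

Per-class F1 score (2·TP/(2·TP+FP+FN)):
  fr: TP=137, FP=16+91+70=177, FN=43+43+49=135 → 274/586 = 0.4676
  de: TP=247, FP=43+107+79=229, FN=16+16+17=49 → 494/772 = 0.6399
  es: TP=215, FP=43+16+90=149, FN=91+107+108=306 → 430/885 = 0.4859
  it: TP=353, FP=49+17+108=174, FN=70+79+90=239 → 706/1119 = 0.6309
Macro-F1 score = mean = (0.4676 + 0.6399 + 0.4859 + 0.6309) / 4 = 0.556

0.556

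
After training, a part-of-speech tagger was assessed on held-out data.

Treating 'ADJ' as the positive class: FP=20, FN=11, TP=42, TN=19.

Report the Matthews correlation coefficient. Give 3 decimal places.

0.295

MCC = (TP·TN − FP·FN) / √((TP+FP)(TP+FN)(TN+FP)(TN+FN))
Numerator = 42·19 − 20·11 = 578
Denominator = √(62·53·39·30) = √3844620 = 1960.7703
MCC = 578 / 1960.7703 = 0.295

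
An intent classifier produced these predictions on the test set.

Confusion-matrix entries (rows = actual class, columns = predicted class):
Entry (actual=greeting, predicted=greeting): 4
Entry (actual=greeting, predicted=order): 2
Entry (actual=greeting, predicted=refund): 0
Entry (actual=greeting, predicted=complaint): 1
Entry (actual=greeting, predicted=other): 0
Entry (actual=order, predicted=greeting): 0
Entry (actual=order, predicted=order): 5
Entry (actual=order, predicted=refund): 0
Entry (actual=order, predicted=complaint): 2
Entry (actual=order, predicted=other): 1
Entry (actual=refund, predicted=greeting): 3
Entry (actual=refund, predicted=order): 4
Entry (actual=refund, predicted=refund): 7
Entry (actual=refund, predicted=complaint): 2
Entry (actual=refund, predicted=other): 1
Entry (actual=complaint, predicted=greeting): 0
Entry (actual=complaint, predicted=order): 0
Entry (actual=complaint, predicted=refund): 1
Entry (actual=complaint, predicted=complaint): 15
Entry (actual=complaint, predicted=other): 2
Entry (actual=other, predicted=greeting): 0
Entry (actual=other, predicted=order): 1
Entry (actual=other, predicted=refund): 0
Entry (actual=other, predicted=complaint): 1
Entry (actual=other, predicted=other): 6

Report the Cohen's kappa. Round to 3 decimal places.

Observed agreement pₒ = trace/N = 37/58 = 0.6379
Expected agreement pₑ = Σ (rowᵢ·colᵢ)/N² = (7·7 + 8·12 + 17·8 + 18·21 + 8·10)/58² = 0.2197
κ = (pₒ − pₑ)/(1 − pₑ) = (0.6379 − 0.2197)/(1 − 0.2197) = 0.536

0.536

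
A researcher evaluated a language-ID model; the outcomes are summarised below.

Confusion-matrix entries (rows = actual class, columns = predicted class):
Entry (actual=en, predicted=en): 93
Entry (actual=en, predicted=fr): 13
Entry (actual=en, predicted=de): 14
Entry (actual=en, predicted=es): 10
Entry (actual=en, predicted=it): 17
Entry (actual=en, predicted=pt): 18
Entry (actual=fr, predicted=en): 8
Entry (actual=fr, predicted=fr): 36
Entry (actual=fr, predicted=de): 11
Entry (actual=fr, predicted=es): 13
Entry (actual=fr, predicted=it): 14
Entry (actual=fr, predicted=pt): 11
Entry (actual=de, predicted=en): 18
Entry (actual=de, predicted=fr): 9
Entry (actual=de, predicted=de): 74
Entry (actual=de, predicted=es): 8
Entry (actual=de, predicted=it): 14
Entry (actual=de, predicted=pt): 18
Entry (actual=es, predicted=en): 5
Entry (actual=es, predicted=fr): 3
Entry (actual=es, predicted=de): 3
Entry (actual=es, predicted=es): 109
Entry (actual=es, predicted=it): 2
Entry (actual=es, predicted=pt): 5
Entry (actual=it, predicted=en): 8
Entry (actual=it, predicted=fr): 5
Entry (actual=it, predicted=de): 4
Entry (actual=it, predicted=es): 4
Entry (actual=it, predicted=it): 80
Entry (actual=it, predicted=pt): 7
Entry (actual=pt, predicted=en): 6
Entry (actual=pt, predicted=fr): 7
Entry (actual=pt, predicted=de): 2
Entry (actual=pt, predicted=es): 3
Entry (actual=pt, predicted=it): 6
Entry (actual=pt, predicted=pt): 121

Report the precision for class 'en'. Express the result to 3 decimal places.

precision = TP/(TP+FP).
en: TP=93, FP=8+18+5+8+6=45 → 93/138 = 0.6739

0.674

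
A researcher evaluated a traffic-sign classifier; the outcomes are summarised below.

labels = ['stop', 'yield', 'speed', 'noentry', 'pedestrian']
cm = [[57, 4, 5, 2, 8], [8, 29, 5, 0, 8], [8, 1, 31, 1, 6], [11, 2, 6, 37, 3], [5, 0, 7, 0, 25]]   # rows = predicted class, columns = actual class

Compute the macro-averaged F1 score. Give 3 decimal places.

Per-class F1 score (2·TP/(2·TP+FP+FN)):
  stop: TP=57, FP=4+5+2+8=19, FN=8+8+11+5=32 → 114/165 = 0.6909
  yield: TP=29, FP=8+5+0+8=21, FN=4+1+2+0=7 → 58/86 = 0.6744
  speed: TP=31, FP=8+1+1+6=16, FN=5+5+6+7=23 → 62/101 = 0.6139
  noentry: TP=37, FP=11+2+6+3=22, FN=2+0+1+0=3 → 74/99 = 0.7475
  pedestrian: TP=25, FP=5+0+7+0=12, FN=8+8+6+3=25 → 50/87 = 0.5747
Macro-F1 score = mean = (0.6909 + 0.6744 + 0.6139 + 0.7475 + 0.5747) / 5 = 0.660

0.660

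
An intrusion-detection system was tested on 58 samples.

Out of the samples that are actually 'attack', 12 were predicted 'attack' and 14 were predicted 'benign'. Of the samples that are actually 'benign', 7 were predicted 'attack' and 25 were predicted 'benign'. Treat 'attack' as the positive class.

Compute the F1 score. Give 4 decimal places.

0.5333

Precision = TP/(TP+FP) = 12/19 = 0.6316
Recall = TP/(TP+FN) = 12/26 = 0.4615
F1 = 2·TP/(2·TP+FP+FN) = 24/45 = 0.5333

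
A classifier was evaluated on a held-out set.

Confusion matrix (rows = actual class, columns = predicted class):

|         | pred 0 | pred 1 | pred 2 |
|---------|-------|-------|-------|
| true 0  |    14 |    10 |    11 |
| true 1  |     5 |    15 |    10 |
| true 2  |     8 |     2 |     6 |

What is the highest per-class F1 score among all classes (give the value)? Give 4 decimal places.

0.5263

Per-class F1 score (2·TP/(2·TP+FP+FN)):
  0: TP=14, FP=5+8=13, FN=10+11=21 → 28/62 = 0.45161
  1: TP=15, FP=10+2=12, FN=5+10=15 → 30/57 = 0.52632
  2: TP=6, FP=11+10=21, FN=8+2=10 → 12/43 = 0.27907
Highest is class '1' with F1 score = 0.5263.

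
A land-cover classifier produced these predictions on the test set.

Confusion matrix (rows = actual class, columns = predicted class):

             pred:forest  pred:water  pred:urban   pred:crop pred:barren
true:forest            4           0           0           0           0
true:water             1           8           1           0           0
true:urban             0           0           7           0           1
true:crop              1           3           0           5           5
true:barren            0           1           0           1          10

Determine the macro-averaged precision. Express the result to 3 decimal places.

0.733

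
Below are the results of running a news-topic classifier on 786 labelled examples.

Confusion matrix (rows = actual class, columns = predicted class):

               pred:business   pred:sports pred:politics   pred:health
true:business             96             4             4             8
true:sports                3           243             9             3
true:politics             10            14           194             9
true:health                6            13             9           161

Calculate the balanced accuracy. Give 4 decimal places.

0.8764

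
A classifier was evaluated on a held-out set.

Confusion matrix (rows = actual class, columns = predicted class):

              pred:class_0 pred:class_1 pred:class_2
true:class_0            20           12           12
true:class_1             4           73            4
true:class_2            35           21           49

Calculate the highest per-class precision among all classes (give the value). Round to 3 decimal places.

0.754

Per-class precision (TP/(TP+FP)):
  class_0: TP=20, FP=4+35=39 → 20/59 = 0.3390
  class_1: TP=73, FP=12+21=33 → 73/106 = 0.6887
  class_2: TP=49, FP=12+4=16 → 49/65 = 0.7538
Highest is class 'class_2' with precision = 0.754.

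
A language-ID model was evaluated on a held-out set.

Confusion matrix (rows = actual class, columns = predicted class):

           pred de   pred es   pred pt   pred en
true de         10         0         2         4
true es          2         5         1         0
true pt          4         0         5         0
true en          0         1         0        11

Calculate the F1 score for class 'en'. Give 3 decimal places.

One-vs-rest for 'en': TP = diagonal; FP = other classes predicted 'en'; FN = 'en' predicted as other.
F1 score = 2·TP/(2·TP+FP+FN).
en: TP=11, FP=4+0+0=4, FN=0+1+0=1 → 22/27 = 0.8148

0.815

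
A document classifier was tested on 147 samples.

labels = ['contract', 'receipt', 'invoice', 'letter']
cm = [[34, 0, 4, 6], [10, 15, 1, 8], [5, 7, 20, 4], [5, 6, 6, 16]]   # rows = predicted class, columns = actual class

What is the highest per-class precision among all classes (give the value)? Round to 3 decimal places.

0.773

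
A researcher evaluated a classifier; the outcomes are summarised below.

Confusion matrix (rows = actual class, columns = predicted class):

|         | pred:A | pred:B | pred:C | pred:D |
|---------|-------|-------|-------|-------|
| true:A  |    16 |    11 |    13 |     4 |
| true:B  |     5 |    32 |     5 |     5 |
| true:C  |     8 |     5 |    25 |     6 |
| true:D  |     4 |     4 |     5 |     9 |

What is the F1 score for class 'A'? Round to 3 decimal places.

F1 score = 2·TP/(2·TP+FP+FN).
A: TP=16, FP=5+8+4=17, FN=11+13+4=28 → 32/77 = 0.4156

0.416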